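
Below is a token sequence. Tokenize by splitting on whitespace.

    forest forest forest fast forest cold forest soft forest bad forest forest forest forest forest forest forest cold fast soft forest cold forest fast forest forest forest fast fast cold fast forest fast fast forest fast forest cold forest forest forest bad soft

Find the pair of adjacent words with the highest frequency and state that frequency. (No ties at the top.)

Bigram frequencies (highest first):
  forest forest: 12
  forest fast: 5
  fast forest: 5
  forest cold: 4
  cold forest: 3
  soft forest: 2
  … (8 more, each ≤ 2)

"forest forest", 12 times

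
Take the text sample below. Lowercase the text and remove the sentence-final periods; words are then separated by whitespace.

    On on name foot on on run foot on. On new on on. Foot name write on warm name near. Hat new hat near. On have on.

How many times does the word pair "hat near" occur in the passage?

Scanning the 26 overlapping bigram windows for "hat near":
  position 23–24: hat near

1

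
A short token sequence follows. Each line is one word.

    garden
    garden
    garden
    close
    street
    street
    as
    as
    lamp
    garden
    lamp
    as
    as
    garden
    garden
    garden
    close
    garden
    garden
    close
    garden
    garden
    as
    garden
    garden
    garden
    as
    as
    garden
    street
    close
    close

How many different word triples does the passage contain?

21

32 tokens → 30 trigram windows in total.
Repeated trigrams (each contributes count−1 duplicates):
  garden garden close: 3
  garden garden garden: 3
  as as garden: 2
  as garden garden: 2
  close garden garden: 2
  garden close garden: 2
  garden garden as: 2
9 duplicate windows → 30 − 9 = 21 distinct.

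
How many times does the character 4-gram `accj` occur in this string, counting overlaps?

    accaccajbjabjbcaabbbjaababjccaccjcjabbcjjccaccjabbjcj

Sliding a length-4 window over the 53 characters (50 positions):
  position 30–33: accj
  position 44–47: accj

2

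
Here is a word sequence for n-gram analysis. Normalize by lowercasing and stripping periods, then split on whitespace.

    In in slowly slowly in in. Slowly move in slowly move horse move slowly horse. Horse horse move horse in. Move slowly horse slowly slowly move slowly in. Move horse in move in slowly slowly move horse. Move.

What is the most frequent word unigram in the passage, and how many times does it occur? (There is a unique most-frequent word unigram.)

Unigram frequencies (highest first):
  slowly: 11
  move: 10
  in: 9
  horse: 8

"slowly", 11 times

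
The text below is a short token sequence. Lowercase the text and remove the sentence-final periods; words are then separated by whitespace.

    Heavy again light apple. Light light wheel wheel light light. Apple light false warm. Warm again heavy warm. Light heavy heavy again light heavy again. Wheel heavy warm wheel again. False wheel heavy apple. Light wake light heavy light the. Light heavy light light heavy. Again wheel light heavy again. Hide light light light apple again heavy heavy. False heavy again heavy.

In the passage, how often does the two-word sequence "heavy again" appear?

Scanning the 61 overlapping bigram windows for "heavy again":
  position 1–2: heavy again
  position 21–22: heavy again
  position 24–25: heavy again
  position 45–46: heavy again
  position 49–50: heavy again
  position 60–61: heavy again

6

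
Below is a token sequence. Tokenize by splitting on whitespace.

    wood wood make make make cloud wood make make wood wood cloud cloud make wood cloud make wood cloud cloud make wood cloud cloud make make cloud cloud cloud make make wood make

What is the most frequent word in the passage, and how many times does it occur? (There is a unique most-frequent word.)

"make", 13 times

Unigram frequencies (highest first):
  make: 13
  cloud: 11
  wood: 9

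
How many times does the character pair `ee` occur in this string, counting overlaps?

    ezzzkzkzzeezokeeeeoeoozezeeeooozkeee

Sliding a length-2 window over the 36 characters (35 positions):
  position 10–11: ee
  position 15–16: ee
  position 16–17: ee
  position 17–18: ee
  position 26–27: ee
  position 27–28: ee
  position 34–35: ee
  position 35–36: ee

8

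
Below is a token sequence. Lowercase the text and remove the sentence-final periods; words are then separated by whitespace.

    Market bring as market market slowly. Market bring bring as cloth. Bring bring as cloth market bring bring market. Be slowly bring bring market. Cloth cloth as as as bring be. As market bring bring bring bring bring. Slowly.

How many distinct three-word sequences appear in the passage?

39 tokens → 37 trigram windows in total.
Repeated trigrams (each contributes count−1 duplicates):
  bring bring bring: 3
  market bring bring: 3
  bring as cloth: 2
  bring bring as: 2
  bring bring market: 2
7 duplicate windows → 37 − 7 = 30 distinct.

30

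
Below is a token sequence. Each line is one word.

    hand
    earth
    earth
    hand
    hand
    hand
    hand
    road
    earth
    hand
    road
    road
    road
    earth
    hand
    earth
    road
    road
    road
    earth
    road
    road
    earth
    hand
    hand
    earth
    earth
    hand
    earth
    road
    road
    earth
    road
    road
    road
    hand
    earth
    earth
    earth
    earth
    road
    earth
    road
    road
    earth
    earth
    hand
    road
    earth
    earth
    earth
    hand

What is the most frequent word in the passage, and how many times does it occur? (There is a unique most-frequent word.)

"earth", 21 times

Unigram frequencies (highest first):
  earth: 21
  road: 18
  hand: 13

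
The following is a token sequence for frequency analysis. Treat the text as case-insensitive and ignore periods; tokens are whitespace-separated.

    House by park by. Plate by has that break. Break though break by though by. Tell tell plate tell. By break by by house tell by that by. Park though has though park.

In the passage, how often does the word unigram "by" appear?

Scanning the 33 tokens for "by":
  position 2: by
  position 4: by
  position 6: by
  position 13: by
  position 15: by
  position 20: by
  position 22: by
  position 23: by
  position 26: by
  position 28: by

10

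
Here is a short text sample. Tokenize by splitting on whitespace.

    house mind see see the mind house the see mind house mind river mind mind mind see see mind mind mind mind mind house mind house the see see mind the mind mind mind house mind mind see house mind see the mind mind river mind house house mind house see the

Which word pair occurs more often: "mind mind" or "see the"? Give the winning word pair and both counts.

"mind mind" (10 vs 3)

"mind mind": 10 occurrences
"see the": 3 occurrences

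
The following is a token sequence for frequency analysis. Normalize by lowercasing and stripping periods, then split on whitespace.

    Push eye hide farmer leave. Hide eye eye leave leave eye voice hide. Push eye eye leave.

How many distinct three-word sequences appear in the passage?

17 tokens → 15 trigram windows in total.
Repeated trigrams (each contributes count−1 duplicates):
  eye eye leave: 2
1 duplicate windows → 15 − 1 = 14 distinct.

14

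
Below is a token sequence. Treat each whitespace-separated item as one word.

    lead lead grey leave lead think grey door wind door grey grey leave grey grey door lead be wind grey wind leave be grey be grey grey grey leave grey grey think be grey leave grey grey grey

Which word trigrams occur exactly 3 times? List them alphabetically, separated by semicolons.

Trigram counts meeting the condition (exactly 3 times):
  grey leave grey: 3
  leave grey grey: 3

grey leave grey; leave grey grey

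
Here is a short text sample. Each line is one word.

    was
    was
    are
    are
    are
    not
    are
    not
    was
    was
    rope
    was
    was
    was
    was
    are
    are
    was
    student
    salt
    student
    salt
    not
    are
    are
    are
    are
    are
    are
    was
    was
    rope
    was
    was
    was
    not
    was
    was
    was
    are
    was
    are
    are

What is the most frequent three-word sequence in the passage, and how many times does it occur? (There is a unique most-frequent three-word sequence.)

Trigram frequencies (highest first):
  are are are: 5
  was was was: 4
  was was are: 3
  was are are: 3
  not was was: 2
  was was rope: 2
  … (19 more, each ≤ 2)

"are are are", 5 times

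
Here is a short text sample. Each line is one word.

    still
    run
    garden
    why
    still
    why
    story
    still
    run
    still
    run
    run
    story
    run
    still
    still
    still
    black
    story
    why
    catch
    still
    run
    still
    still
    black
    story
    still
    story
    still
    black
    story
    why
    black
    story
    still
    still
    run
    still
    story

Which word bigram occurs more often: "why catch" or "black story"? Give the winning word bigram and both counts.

"black story" (4 vs 1)

"why catch": 1 occurrence
"black story": 4 occurrences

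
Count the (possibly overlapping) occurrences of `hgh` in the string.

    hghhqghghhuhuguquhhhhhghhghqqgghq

Sliding a length-3 window over the 33 characters (31 positions):
  position 1–3: hgh
  position 7–9: hgh
  position 22–24: hgh
  position 25–27: hgh

4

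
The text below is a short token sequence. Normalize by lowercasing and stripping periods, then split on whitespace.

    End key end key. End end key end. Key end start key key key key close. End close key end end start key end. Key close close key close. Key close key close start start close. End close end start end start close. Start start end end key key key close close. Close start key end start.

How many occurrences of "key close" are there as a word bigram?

Scanning the 56 overlapping bigram windows for "key close":
  position 15–16: key close
  position 25–26: key close
  position 28–29: key close
  position 30–31: key close
  position 32–33: key close
  position 50–51: key close

6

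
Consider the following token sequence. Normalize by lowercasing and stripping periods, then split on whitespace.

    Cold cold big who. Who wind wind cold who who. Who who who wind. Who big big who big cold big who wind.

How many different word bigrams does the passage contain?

23 tokens → 22 bigram windows in total.
Repeated bigrams (each contributes count−1 duplicates):
  who who: 5
  big who: 3
  who wind: 3
  cold big: 2
  who big: 2
10 duplicate windows → 22 − 10 = 12 distinct.

12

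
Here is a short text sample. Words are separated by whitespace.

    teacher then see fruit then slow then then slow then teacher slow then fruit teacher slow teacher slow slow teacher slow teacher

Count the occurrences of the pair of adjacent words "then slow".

Scanning the 21 overlapping bigram windows for "then slow":
  position 5–6: then slow
  position 8–9: then slow

2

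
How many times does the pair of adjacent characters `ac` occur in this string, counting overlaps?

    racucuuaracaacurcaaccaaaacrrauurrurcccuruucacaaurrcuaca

7

Sliding a length-2 window over the 55 characters (54 positions):
  position 2–3: ac
  position 10–11: ac
  position 13–14: ac
  position 19–20: ac
  position 25–26: ac
  position 44–45: ac
  position 53–54: ac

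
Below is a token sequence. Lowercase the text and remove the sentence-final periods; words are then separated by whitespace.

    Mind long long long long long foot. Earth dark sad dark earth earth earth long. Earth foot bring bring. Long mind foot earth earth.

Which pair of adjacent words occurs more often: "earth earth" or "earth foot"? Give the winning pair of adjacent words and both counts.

"earth earth" (3 vs 1)

"earth earth": 3 occurrences
"earth foot": 1 occurrence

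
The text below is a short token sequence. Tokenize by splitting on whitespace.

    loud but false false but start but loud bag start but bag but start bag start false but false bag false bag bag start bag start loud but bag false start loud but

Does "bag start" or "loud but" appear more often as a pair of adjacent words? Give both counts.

"bag start": 4 occurrences
"loud but": 3 occurrences

"bag start" (4 vs 3)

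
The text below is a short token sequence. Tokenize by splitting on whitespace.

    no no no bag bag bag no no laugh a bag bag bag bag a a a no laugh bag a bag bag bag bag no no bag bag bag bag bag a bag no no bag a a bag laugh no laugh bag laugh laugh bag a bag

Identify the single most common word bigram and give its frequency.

"bag bag", 12 times

Bigram frequencies (highest first):
  bag bag: 12
  no no: 5
  a bag: 5
  bag a: 5
  no bag: 3
  bag no: 3
  … (8 more, each ≤ 3)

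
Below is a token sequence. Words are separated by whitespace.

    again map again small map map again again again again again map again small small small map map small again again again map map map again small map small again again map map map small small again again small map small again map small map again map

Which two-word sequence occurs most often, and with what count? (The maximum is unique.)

"again again", 8 times

Bigram frequencies (highest first):
  again again: 8
  again map: 6
  map map: 6
  map again: 5
  small map: 5
  map small: 5
  … (3 more, each ≤ 4)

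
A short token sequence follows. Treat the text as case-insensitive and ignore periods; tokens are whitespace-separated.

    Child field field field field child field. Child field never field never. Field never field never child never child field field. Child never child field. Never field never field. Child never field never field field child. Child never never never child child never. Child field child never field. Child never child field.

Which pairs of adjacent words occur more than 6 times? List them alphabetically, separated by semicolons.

Bigram counts meeting the condition (more than 6 times):
  child field: 7
  child never: 7
  field child: 7
  field never: 7
  never field: 8

child field; child never; field child; field never; never field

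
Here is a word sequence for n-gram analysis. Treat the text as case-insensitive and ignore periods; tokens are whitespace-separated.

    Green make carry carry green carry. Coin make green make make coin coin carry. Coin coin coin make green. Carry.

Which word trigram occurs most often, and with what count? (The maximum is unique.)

"coin make green", 2 times

Trigram frequencies (highest first):
  coin make green: 2
  green make carry: 1
  make carry carry: 1
  carry carry green: 1
  carry green carry: 1
  green carry coin: 1
  … (11 more, each ≤ 1)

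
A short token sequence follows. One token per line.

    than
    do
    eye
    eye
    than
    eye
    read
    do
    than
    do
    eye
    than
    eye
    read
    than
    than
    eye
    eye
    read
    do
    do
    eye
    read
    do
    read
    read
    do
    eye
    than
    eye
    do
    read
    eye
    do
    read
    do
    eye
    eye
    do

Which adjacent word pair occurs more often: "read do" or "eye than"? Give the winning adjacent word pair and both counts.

"read do" (5 vs 3)

"read do": 5 occurrences
"eye than": 3 occurrences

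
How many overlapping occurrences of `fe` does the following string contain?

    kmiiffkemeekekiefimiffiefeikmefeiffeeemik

3

Sliding a length-2 window over the 41 characters (40 positions):
  position 25–26: fe
  position 31–32: fe
  position 35–36: fe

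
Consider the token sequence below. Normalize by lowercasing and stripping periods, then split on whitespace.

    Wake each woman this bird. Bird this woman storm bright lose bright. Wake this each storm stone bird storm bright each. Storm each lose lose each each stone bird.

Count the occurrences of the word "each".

6

Scanning the 29 tokens for "each":
  position 2: each
  position 15: each
  position 21: each
  position 23: each
  position 26: each
  position 27: each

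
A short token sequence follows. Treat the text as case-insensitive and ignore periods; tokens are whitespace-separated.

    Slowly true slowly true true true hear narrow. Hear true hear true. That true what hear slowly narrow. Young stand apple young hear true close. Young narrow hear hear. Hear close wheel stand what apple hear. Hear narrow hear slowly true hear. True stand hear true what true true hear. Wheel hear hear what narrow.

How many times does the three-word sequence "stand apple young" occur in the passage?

Scanning the 53 overlapping trigram windows for "stand apple young":
  position 20–22: stand apple young

1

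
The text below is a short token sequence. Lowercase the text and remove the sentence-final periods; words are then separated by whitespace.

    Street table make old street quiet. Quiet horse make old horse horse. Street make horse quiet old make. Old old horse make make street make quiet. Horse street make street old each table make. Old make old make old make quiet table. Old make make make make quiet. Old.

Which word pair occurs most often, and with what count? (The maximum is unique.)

Bigram frequencies (highest first):
  make old: 6
  old make: 5
  make make: 4
  street make: 3
  make quiet: 3
  table make: 2
  … (19 more, each ≤ 2)

"make old", 6 times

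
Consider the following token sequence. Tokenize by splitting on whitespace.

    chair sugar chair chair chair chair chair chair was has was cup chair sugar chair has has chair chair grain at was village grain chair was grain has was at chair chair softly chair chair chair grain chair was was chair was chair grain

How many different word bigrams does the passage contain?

44 tokens → 43 bigram windows in total.
Repeated bigrams (each contributes count−1 duplicates):
  chair chair: 9
  chair was: 4
  chair grain: 3
  chair sugar: 2
  grain chair: 2
  has was: 2
  sugar chair: 2
  was chair: 2
18 duplicate windows → 43 − 18 = 25 distinct.

25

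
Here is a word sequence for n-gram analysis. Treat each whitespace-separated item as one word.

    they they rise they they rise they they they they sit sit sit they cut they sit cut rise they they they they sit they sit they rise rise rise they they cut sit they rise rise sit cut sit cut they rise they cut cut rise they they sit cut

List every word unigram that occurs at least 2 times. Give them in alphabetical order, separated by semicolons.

cut; rise; sit; they

Unigram counts meeting the condition (at least 2 times):
  cut: 8
  rise: 10
  sit: 10
  they: 23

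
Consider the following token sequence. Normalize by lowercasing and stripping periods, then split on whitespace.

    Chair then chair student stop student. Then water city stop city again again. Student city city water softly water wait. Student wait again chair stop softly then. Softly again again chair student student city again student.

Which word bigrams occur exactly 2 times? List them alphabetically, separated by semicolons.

again again; again chair; again student; chair student; city again; student city

Bigram counts meeting the condition (exactly 2 times):
  again again: 2
  again chair: 2
  again student: 2
  chair student: 2
  city again: 2
  student city: 2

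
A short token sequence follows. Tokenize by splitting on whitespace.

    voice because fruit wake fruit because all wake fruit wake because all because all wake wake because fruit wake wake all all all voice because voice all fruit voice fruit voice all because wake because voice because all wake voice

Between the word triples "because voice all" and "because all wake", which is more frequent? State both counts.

"because voice all": 1 occurrence
"because all wake": 3 occurrences

"because all wake" (3 vs 1)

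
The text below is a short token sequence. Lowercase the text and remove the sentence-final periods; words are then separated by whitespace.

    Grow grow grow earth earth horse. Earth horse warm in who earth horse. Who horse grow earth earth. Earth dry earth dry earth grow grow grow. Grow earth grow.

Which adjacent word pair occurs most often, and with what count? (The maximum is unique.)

"grow grow", 5 times

Bigram frequencies (highest first):
  grow grow: 5
  grow earth: 3
  earth earth: 3
  earth horse: 3
  earth dry: 2
  dry earth: 2
  … (9 more, each ≤ 2)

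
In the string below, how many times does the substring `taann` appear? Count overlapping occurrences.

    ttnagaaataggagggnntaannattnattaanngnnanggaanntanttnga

Sliding a length-5 window over the 53 characters (49 positions):
  position 19–23: taann
  position 30–34: taann

2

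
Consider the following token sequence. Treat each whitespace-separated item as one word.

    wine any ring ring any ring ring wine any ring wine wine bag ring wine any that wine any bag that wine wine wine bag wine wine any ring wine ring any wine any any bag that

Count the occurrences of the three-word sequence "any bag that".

2

Scanning the 35 overlapping trigram windows for "any bag that":
  position 19–21: any bag that
  position 35–37: any bag that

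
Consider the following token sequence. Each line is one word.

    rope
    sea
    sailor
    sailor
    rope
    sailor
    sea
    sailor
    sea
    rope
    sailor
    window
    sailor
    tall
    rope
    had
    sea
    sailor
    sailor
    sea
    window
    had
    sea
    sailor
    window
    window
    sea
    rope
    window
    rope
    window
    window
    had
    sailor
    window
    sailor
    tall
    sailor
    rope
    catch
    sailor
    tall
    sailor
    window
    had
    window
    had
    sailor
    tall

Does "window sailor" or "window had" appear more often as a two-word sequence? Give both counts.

"window sailor": 2 occurrences
"window had": 4 occurrences

"window had" (4 vs 2)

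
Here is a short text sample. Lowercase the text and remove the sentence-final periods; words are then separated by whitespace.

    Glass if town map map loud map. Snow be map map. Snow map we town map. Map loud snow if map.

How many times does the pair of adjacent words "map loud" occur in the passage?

2

Scanning the 20 overlapping bigram windows for "map loud":
  position 5–6: map loud
  position 17–18: map loud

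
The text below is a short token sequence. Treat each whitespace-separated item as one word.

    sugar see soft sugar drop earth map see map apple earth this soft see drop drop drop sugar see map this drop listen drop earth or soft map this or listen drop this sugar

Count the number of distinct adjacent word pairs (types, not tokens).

27

34 tokens → 33 bigram windows in total.
Repeated bigrams (each contributes count−1 duplicates):
  drop drop: 2
  drop earth: 2
  listen drop: 2
  map this: 2
  see map: 2
  sugar see: 2
6 duplicate windows → 33 − 6 = 27 distinct.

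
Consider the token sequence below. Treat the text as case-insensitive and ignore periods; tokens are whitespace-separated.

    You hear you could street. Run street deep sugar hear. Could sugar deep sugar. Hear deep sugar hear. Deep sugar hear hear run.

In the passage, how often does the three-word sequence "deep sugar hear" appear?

4

Scanning the 21 overlapping trigram windows for "deep sugar hear":
  position 8–10: deep sugar hear
  position 13–15: deep sugar hear
  position 16–18: deep sugar hear
  position 19–21: deep sugar hear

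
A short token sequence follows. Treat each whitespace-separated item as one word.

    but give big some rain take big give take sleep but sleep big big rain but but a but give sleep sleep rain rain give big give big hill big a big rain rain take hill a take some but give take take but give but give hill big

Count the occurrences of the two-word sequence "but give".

5

Scanning the 48 overlapping bigram windows for "but give":
  position 1–2: but give
  position 19–20: but give
  position 40–41: but give
  position 44–45: but give
  position 46–47: but give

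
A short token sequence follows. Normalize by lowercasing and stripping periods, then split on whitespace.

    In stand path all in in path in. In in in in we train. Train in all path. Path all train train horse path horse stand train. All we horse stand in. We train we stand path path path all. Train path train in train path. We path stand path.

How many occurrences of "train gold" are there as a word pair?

0

Scanning the 49 overlapping bigram windows for "train gold":
  (none found)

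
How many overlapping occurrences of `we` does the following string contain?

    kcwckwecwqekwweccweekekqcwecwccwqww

Sliding a length-2 window over the 35 characters (34 positions):
  position 6–7: we
  position 14–15: we
  position 18–19: we
  position 26–27: we

4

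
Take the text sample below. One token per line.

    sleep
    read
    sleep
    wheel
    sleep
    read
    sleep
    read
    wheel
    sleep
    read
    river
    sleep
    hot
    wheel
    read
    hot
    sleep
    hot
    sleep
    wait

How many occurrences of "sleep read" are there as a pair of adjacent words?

Scanning the 20 overlapping bigram windows for "sleep read":
  position 1–2: sleep read
  position 5–6: sleep read
  position 7–8: sleep read
  position 10–11: sleep read

4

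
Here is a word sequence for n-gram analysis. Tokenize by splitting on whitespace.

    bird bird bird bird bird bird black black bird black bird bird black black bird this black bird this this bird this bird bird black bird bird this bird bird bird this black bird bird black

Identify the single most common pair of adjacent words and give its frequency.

"bird bird", 11 times

Bigram frequencies (highest first):
  bird bird: 11
  black bird: 6
  bird black: 5
  bird this: 5
  this bird: 3
  black black: 2
  … (2 more, each ≤ 2)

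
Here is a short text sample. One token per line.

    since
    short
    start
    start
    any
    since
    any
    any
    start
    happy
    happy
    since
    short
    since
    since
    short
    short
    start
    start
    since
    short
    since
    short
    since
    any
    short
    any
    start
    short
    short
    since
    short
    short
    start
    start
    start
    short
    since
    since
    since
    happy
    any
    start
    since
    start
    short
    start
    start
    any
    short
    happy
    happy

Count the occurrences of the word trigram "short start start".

Scanning the 50 overlapping trigram windows for "short start start":
  position 2–4: short start start
  position 17–19: short start start
  position 33–35: short start start
  position 46–48: short start start

4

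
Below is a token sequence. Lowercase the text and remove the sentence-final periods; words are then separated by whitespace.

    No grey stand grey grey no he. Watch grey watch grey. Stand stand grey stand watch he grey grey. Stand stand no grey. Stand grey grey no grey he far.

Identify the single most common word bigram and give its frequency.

"grey stand", 5 times

Bigram frequencies (highest first):
  grey stand: 5
  no grey: 3
  stand grey: 3
  grey grey: 3
  grey no: 2
  watch grey: 2
  … (10 more, each ≤ 2)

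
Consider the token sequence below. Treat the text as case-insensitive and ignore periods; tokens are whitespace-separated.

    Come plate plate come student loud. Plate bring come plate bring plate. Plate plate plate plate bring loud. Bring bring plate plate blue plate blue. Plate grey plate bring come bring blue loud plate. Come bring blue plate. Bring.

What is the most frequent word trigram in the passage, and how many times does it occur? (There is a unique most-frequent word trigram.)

"plate plate plate", 3 times

Trigram frequencies (highest first):
  plate plate plate: 3
  plate bring come: 2
  bring plate plate: 2
  plate blue plate: 2
  come bring blue: 2
  come plate plate: 1
  … (25 more, each ≤ 1)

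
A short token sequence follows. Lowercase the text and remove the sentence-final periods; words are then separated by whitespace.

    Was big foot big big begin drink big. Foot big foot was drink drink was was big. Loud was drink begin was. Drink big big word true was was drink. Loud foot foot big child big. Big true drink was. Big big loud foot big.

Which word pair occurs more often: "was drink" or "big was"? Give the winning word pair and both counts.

"was drink": 4 occurrences
"big was": 0 occurrences

"was drink" (4 vs 0)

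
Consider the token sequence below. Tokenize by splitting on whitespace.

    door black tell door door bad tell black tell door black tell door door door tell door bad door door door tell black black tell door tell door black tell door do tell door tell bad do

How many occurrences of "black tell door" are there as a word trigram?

5

Scanning the 35 overlapping trigram windows for "black tell door":
  position 2–4: black tell door
  position 8–10: black tell door
  position 11–13: black tell door
  position 24–26: black tell door
  position 29–31: black tell door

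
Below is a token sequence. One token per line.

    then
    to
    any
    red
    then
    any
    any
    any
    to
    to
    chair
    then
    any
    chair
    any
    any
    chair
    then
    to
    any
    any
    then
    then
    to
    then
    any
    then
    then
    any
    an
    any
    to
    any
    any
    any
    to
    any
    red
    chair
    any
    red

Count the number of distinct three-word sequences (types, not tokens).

32

41 tokens → 39 trigram windows in total.
Repeated trigrams (each contributes count−1 duplicates):
  any any any: 2
  any any to: 2
  any then then: 2
  any to any: 2
  then to any: 2
  to any any: 2
  to any red: 2
7 duplicate windows → 39 − 7 = 32 distinct.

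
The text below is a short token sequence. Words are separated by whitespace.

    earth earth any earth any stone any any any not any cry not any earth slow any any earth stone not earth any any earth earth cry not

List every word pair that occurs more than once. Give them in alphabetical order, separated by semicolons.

any any; any earth; cry not; earth any; earth earth; not any

Bigram counts meeting the condition (more than once):
  any any: 4
  any earth: 4
  cry not: 2
  earth any: 3
  earth earth: 2
  not any: 2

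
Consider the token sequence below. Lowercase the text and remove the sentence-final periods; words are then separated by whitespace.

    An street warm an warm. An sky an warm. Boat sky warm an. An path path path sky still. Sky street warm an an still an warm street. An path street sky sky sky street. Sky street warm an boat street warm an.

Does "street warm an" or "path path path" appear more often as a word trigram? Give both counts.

"street warm an": 4 occurrences
"path path path": 1 occurrence

"street warm an" (4 vs 1)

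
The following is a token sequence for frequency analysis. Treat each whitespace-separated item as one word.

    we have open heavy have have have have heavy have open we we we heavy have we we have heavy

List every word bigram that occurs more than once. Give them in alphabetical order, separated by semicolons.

have have; have heavy; have open; heavy have; we have; we we

Bigram counts meeting the condition (more than once):
  have have: 3
  have heavy: 2
  have open: 2
  heavy have: 3
  we have: 2
  we we: 3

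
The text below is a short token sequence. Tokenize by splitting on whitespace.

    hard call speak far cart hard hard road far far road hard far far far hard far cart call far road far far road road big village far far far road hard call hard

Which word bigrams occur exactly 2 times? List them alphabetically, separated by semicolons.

Bigram counts meeting the condition (exactly 2 times):
  far cart: 2
  hard call: 2
  hard far: 2
  road far: 2
  road hard: 2

far cart; hard call; hard far; road far; road hard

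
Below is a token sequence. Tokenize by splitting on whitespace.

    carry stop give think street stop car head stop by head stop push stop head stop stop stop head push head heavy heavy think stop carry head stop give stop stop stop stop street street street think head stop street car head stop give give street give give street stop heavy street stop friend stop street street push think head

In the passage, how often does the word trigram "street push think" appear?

1

Scanning the 58 overlapping trigram windows for "street push think":
  position 57–59: street push think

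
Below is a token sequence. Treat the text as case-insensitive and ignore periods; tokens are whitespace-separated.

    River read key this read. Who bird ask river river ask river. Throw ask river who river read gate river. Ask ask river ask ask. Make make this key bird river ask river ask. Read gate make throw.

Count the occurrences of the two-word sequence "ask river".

Scanning the 37 overlapping bigram windows for "ask river":
  position 8–9: ask river
  position 11–12: ask river
  position 14–15: ask river
  position 22–23: ask river
  position 32–33: ask river

5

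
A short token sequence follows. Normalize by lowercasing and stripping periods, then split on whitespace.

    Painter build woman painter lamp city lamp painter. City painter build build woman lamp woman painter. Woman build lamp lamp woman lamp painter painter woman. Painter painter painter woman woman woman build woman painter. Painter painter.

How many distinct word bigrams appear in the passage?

36 tokens → 35 bigram windows in total.
Repeated bigrams (each contributes count−1 duplicates):
  painter painter: 5
  woman painter: 4
  build woman: 3
  painter woman: 3
  lamp painter: 2
  lamp woman: 2
  painter build: 2
  woman build: 2
  … (2 more repeated)
17 duplicate windows → 35 − 17 = 18 distinct.

18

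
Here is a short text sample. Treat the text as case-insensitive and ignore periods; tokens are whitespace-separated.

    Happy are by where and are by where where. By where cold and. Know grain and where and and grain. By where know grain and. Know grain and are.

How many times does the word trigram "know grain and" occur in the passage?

3

Scanning the 27 overlapping trigram windows for "know grain and":
  position 14–16: know grain and
  position 23–25: know grain and
  position 26–28: know grain and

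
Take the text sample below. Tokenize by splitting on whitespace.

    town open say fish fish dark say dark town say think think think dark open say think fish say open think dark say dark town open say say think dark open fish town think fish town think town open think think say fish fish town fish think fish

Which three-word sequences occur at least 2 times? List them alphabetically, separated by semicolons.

dark say dark; fish town think; say dark town; say fish fish; think dark open; town open say

Trigram counts meeting the condition (at least 2 times):
  dark say dark: 2
  fish town think: 2
  say dark town: 2
  say fish fish: 2
  think dark open: 2
  town open say: 2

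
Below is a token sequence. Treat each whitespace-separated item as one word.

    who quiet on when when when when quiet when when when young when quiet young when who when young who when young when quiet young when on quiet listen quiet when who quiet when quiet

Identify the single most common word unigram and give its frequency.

"when", 15 times

Unigram frequencies (highest first):
  when: 15
  quiet: 8
  young: 5
  who: 4
  on: 2
  listen: 1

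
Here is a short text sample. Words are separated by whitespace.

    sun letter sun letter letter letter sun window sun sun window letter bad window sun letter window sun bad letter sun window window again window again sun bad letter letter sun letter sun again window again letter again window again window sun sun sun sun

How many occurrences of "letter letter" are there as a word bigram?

3

Scanning the 44 overlapping bigram windows for "letter letter":
  position 4–5: letter letter
  position 5–6: letter letter
  position 29–30: letter letter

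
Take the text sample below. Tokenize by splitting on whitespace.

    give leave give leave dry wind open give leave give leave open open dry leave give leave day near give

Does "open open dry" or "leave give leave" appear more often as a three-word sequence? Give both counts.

"leave give leave" (3 vs 1)

"open open dry": 1 occurrence
"leave give leave": 3 occurrences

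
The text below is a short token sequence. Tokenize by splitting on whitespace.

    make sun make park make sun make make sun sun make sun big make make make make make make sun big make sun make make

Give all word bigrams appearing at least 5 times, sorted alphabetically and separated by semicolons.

make make; make sun

Bigram counts meeting the condition (at least 5 times):
  make make: 7
  make sun: 6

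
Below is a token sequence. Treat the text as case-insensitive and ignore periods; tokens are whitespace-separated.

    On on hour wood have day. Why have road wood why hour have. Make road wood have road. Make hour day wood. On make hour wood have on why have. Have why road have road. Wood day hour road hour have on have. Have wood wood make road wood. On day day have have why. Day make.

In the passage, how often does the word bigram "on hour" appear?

1

Scanning the 56 overlapping bigram windows for "on hour":
  position 2–3: on hour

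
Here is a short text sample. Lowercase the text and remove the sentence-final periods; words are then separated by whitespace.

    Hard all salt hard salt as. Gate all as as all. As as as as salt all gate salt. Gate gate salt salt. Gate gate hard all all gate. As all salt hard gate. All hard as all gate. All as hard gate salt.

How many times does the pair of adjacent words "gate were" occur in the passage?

Scanning the 43 overlapping bigram windows for "gate were":
  (none found)

0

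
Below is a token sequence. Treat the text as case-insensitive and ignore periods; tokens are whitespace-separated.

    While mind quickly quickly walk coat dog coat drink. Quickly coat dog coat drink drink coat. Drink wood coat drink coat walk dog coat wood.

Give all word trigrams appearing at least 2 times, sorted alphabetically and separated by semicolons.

coat dog coat; dog coat drink

Trigram counts meeting the condition (at least 2 times):
  coat dog coat: 2
  dog coat drink: 2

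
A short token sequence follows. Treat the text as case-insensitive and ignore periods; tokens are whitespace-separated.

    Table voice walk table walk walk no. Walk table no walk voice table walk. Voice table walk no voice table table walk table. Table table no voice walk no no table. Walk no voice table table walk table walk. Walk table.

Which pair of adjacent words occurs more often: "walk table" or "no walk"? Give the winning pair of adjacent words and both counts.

"walk table" (5 vs 2)

"walk table": 5 occurrences
"no walk": 2 occurrences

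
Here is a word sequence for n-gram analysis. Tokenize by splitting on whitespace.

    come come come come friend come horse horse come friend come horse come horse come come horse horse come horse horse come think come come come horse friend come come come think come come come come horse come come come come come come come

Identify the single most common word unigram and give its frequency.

Unigram frequencies (highest first):
  come: 29
  horse: 10
  friend: 3
  think: 2

"come", 29 times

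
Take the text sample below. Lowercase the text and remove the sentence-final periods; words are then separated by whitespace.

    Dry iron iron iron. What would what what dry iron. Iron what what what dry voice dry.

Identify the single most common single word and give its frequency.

Unigram frequencies (highest first):
  what: 6
  iron: 5
  dry: 4
  would: 1
  voice: 1

"what", 6 times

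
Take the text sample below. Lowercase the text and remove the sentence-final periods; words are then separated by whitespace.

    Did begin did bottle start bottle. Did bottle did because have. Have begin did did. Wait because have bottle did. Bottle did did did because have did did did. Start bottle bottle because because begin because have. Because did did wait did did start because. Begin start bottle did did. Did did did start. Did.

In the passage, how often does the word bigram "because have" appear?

4

Scanning the 54 overlapping bigram windows for "because have":
  position 10–11: because have
  position 17–18: because have
  position 25–26: because have
  position 36–37: because have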